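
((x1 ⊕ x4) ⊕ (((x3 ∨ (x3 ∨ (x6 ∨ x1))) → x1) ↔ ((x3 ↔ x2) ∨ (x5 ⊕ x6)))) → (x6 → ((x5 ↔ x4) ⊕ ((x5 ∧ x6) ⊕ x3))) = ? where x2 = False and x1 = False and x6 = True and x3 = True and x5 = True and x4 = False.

x1 ⊕ x4 = False ⊕ False = False
x6 ∨ x1 = True ∨ False = True
x3 ∨ (x6 ∨ x1) = True ∨ True = True
x3 ∨ (x3 ∨ (x6 ∨ x1)) = True ∨ True = True
(x3 ∨ (x3 ∨ (x6 ∨ x1))) → x1 = True → False = False
x3 ↔ x2 = True ↔ False = False
x5 ⊕ x6 = True ⊕ True = False
(x3 ↔ x2) ∨ (x5 ⊕ x6) = False ∨ False = False
((x3 ∨ (x3 ∨ (x6 ∨ x1))) → x1) ↔ ((x3 ↔ x2) ∨ (x5 ⊕ x6)) = False ↔ False = True
(x1 ⊕ x4) ⊕ (((x3 ∨ (x3 ∨ (x6 ∨ x1))) → x1) ↔ ((x3 ↔ x2) ∨ (x5 ⊕ x6))) = False ⊕ True = True
x5 ↔ x4 = True ↔ False = False
x5 ∧ x6 = True ∧ True = True
(x5 ∧ x6) ⊕ x3 = True ⊕ True = False
(x5 ↔ x4) ⊕ ((x5 ∧ x6) ⊕ x3) = False ⊕ False = False
x6 → ((x5 ↔ x4) ⊕ ((x5 ∧ x6) ⊕ x3)) = True → False = False
((x1 ⊕ x4) ⊕ (((x3 ∨ (x3 ∨ (x6 ∨ x1))) → x1) ↔ ((x3 ↔ x2) ∨ (x5 ⊕ x6)))) → (x6 → ((x5 ↔ x4) ⊕ ((x5 ∧ x6) ⊕ x3))) = True → False = False

False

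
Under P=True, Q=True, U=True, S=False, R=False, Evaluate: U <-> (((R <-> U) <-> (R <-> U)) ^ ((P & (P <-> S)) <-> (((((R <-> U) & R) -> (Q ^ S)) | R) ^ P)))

Substituting P=True, Q=True, U=True, S=False, R=False:
R <-> U = False <-> True = False
R <-> U = False <-> True = False
(R <-> U) <-> (R <-> U) = False <-> False = True
P <-> S = True <-> False = False
P & (P <-> S) = True & False = False
R <-> U = False <-> True = False
(R <-> U) & R = False & False = False
Q ^ S = True ^ False = True
((R <-> U) & R) -> (Q ^ S) = False -> True = True
(((R <-> U) & R) -> (Q ^ S)) | R = True | False = True
((((R <-> U) & R) -> (Q ^ S)) | R) ^ P = True ^ True = False
(P & (P <-> S)) <-> (((((R <-> U) & R) -> (Q ^ S)) | R) ^ P) = False <-> False = True
((R <-> U) <-> (R <-> U)) ^ ((P & (P <-> S)) <-> (((((R <-> U) & R) -> (Q ^ S)) | R) ^ P)) = True ^ True = False
U <-> (((R <-> U) <-> (R <-> U)) ^ ((P & (P <-> S)) <-> (((((R <-> U) & R) -> (Q ^ S)) | R) ^ P))) = True <-> False = False

False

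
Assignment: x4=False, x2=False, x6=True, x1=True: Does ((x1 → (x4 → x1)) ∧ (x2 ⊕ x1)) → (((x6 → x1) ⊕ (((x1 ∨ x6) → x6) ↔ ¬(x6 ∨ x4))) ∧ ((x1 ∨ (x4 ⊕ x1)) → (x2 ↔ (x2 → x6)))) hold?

False

Substituting x4=False, x2=False, x6=True, x1=True:
x4 → x1 = False → True = True
x1 → (x4 → x1) = True → True = True
x2 ⊕ x1 = False ⊕ True = True
(x1 → (x4 → x1)) ∧ (x2 ⊕ x1) = True ∧ True = True
x6 → x1 = True → True = True
x1 ∨ x6 = True ∨ True = True
(x1 ∨ x6) → x6 = True → True = True
x6 ∨ x4 = True ∨ False = True
¬(x6 ∨ x4) = ¬True = False
((x1 ∨ x6) → x6) ↔ ¬(x6 ∨ x4) = True ↔ False = False
(x6 → x1) ⊕ (((x1 ∨ x6) → x6) ↔ ¬(x6 ∨ x4)) = True ⊕ False = True
x4 ⊕ x1 = False ⊕ True = True
x1 ∨ (x4 ⊕ x1) = True ∨ True = True
x2 → x6 = False → True = True
x2 ↔ (x2 → x6) = False ↔ True = False
(x1 ∨ (x4 ⊕ x1)) → (x2 ↔ (x2 → x6)) = True → False = False
((x6 → x1) ⊕ (((x1 ∨ x6) → x6) ↔ ¬(x6 ∨ x4))) ∧ ((x1 ∨ (x4 ⊕ x1)) → (x2 ↔ (x2 → x6))) = True ∧ False = False
((x1 → (x4 → x1)) ∧ (x2 ⊕ x1)) → (((x6 → x1) ⊕ (((x1 ∨ x6) → x6) ↔ ¬(x6 ∨ x4))) ∧ ((x1 ∨ (x4 ⊕ x1)) → (x2 ↔ (x2 → x6)))) = True → False = False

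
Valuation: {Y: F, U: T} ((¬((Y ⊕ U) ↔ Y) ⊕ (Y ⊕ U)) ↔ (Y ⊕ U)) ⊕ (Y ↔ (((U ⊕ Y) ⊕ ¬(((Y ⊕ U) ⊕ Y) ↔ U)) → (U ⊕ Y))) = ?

F

Y ⊕ U = F ⊕ T = T
(Y ⊕ U) ↔ Y = T ↔ F = F
¬((Y ⊕ U) ↔ Y) = ¬F = T
Y ⊕ U = F ⊕ T = T
¬((Y ⊕ U) ↔ Y) ⊕ (Y ⊕ U) = T ⊕ T = F
Y ⊕ U = F ⊕ T = T
(¬((Y ⊕ U) ↔ Y) ⊕ (Y ⊕ U)) ↔ (Y ⊕ U) = F ↔ T = F
U ⊕ Y = T ⊕ F = T
Y ⊕ U = F ⊕ T = T
(Y ⊕ U) ⊕ Y = T ⊕ F = T
((Y ⊕ U) ⊕ Y) ↔ U = T ↔ T = T
¬(((Y ⊕ U) ⊕ Y) ↔ U) = ¬T = F
(U ⊕ Y) ⊕ ¬(((Y ⊕ U) ⊕ Y) ↔ U) = T ⊕ F = T
U ⊕ Y = T ⊕ F = T
((U ⊕ Y) ⊕ ¬(((Y ⊕ U) ⊕ Y) ↔ U)) → (U ⊕ Y) = T → T = T
Y ↔ (((U ⊕ Y) ⊕ ¬(((Y ⊕ U) ⊕ Y) ↔ U)) → (U ⊕ Y)) = F ↔ T = F
((¬((Y ⊕ U) ↔ Y) ⊕ (Y ⊕ U)) ↔ (Y ⊕ U)) ⊕ (Y ↔ (((U ⊕ Y) ⊕ ¬(((Y ⊕ U) ⊕ Y) ↔ U)) → (U ⊕ Y))) = F ⊕ F = F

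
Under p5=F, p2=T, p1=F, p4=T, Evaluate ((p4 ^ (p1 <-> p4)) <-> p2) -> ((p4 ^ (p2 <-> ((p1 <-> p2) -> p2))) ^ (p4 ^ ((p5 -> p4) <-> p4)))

p1 <-> p4 = F <-> T = F
p4 ^ (p1 <-> p4) = T ^ F = T
(p4 ^ (p1 <-> p4)) <-> p2 = T <-> T = T
p1 <-> p2 = F <-> T = F
(p1 <-> p2) -> p2 = F -> T = T
p2 <-> ((p1 <-> p2) -> p2) = T <-> T = T
p4 ^ (p2 <-> ((p1 <-> p2) -> p2)) = T ^ T = F
p5 -> p4 = F -> T = T
(p5 -> p4) <-> p4 = T <-> T = T
p4 ^ ((p5 -> p4) <-> p4) = T ^ T = F
(p4 ^ (p2 <-> ((p1 <-> p2) -> p2))) ^ (p4 ^ ((p5 -> p4) <-> p4)) = F ^ F = F
((p4 ^ (p1 <-> p4)) <-> p2) -> ((p4 ^ (p2 <-> ((p1 <-> p2) -> p2))) ^ (p4 ^ ((p5 -> p4) <-> p4))) = T -> F = F

F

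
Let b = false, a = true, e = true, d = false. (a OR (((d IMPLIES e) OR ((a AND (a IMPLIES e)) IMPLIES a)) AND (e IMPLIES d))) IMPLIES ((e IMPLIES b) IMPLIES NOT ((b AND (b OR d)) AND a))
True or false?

d IMPLIES e = false IMPLIES true = true
a IMPLIES e = true IMPLIES true = true
a AND (a IMPLIES e) = true AND true = true
(a AND (a IMPLIES e)) IMPLIES a = true IMPLIES true = true
(d IMPLIES e) OR ((a AND (a IMPLIES e)) IMPLIES a) = true OR true = true
e IMPLIES d = true IMPLIES false = false
((d IMPLIES e) OR ((a AND (a IMPLIES e)) IMPLIES a)) AND (e IMPLIES d) = true AND false = false
a OR (((d IMPLIES e) OR ((a AND (a IMPLIES e)) IMPLIES a)) AND (e IMPLIES d)) = true OR false = true
e IMPLIES b = true IMPLIES false = false
b OR d = false OR false = false
b AND (b OR d) = false AND false = false
(b AND (b OR d)) AND a = false AND true = false
NOT ((b AND (b OR d)) AND a) = NOT false = true
(e IMPLIES b) IMPLIES NOT ((b AND (b OR d)) AND a) = false IMPLIES true = true
(a OR (((d IMPLIES e) OR ((a AND (a IMPLIES e)) IMPLIES a)) AND (e IMPLIES d))) IMPLIES ((e IMPLIES b) IMPLIES NOT ((b AND (b OR d)) AND a)) = true IMPLIES true = true

true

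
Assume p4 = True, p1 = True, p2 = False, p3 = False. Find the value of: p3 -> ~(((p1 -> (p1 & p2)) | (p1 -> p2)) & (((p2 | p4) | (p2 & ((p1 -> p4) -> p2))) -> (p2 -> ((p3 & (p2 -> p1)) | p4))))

True

p1 & p2 = True & False = False
p1 -> (p1 & p2) = True -> False = False
p1 -> p2 = True -> False = False
(p1 -> (p1 & p2)) | (p1 -> p2) = False | False = False
p2 | p4 = False | True = True
p1 -> p4 = True -> True = True
(p1 -> p4) -> p2 = True -> False = False
p2 & ((p1 -> p4) -> p2) = False & False = False
(p2 | p4) | (p2 & ((p1 -> p4) -> p2)) = True | False = True
p2 -> p1 = False -> True = True
p3 & (p2 -> p1) = False & True = False
(p3 & (p2 -> p1)) | p4 = False | True = True
p2 -> ((p3 & (p2 -> p1)) | p4) = False -> True = True
((p2 | p4) | (p2 & ((p1 -> p4) -> p2))) -> (p2 -> ((p3 & (p2 -> p1)) | p4)) = True -> True = True
((p1 -> (p1 & p2)) | (p1 -> p2)) & (((p2 | p4) | (p2 & ((p1 -> p4) -> p2))) -> (p2 -> ((p3 & (p2 -> p1)) | p4))) = False & True = False
~(((p1 -> (p1 & p2)) | (p1 -> p2)) & (((p2 | p4) | (p2 & ((p1 -> p4) -> p2))) -> (p2 -> ((p3 & (p2 -> p1)) | p4)))) = ~False = True
p3 -> ~(((p1 -> (p1 & p2)) | (p1 -> p2)) & (((p2 | p4) | (p2 & ((p1 -> p4) -> p2))) -> (p2 -> ((p3 & (p2 -> p1)) | p4)))) = False -> True = True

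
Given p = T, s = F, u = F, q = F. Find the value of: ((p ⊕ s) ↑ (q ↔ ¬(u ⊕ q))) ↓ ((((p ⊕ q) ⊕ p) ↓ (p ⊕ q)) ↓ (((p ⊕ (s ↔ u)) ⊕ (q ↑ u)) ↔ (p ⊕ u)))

p ⊕ s = T ⊕ F = T
u ⊕ q = F ⊕ F = F
¬(u ⊕ q) = ¬F = T
q ↔ ¬(u ⊕ q) = F ↔ T = F
(p ⊕ s) ↑ (q ↔ ¬(u ⊕ q)) = T ↑ F = T
p ⊕ q = T ⊕ F = T
(p ⊕ q) ⊕ p = T ⊕ T = F
p ⊕ q = T ⊕ F = T
((p ⊕ q) ⊕ p) ↓ (p ⊕ q) = F ↓ T = F
s ↔ u = F ↔ F = T
p ⊕ (s ↔ u) = T ⊕ T = F
q ↑ u = F ↑ F = T
(p ⊕ (s ↔ u)) ⊕ (q ↑ u) = F ⊕ T = T
p ⊕ u = T ⊕ F = T
((p ⊕ (s ↔ u)) ⊕ (q ↑ u)) ↔ (p ⊕ u) = T ↔ T = T
(((p ⊕ q) ⊕ p) ↓ (p ⊕ q)) ↓ (((p ⊕ (s ↔ u)) ⊕ (q ↑ u)) ↔ (p ⊕ u)) = F ↓ T = F
((p ⊕ s) ↑ (q ↔ ¬(u ⊕ q))) ↓ ((((p ⊕ q) ⊕ p) ↓ (p ⊕ q)) ↓ (((p ⊕ (s ↔ u)) ⊕ (q ↑ u)) ↔ (p ⊕ u))) = T ↓ F = F

F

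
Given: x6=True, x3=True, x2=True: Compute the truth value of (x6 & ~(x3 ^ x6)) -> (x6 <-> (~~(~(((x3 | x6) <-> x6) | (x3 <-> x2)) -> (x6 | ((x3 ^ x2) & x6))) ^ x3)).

x3 ^ x6 = True ^ True = False
~(x3 ^ x6) = ~False = True
x6 & ~(x3 ^ x6) = True & True = True
x3 | x6 = True | True = True
(x3 | x6) <-> x6 = True <-> True = True
x3 <-> x2 = True <-> True = True
((x3 | x6) <-> x6) | (x3 <-> x2) = True | True = True
~(((x3 | x6) <-> x6) | (x3 <-> x2)) = ~True = False
x3 ^ x2 = True ^ True = False
(x3 ^ x2) & x6 = False & True = False
x6 | ((x3 ^ x2) & x6) = True | False = True
~(((x3 | x6) <-> x6) | (x3 <-> x2)) -> (x6 | ((x3 ^ x2) & x6)) = False -> True = True
~(~(((x3 | x6) <-> x6) | (x3 <-> x2)) -> (x6 | ((x3 ^ x2) & x6))) = ~True = False
~~(~(((x3 | x6) <-> x6) | (x3 <-> x2)) -> (x6 | ((x3 ^ x2) & x6))) = ~False = True
~~(~(((x3 | x6) <-> x6) | (x3 <-> x2)) -> (x6 | ((x3 ^ x2) & x6))) ^ x3 = True ^ True = False
x6 <-> (~~(~(((x3 | x6) <-> x6) | (x3 <-> x2)) -> (x6 | ((x3 ^ x2) & x6))) ^ x3) = True <-> False = False
(x6 & ~(x3 ^ x6)) -> (x6 <-> (~~(~(((x3 | x6) <-> x6) | (x3 <-> x2)) -> (x6 | ((x3 ^ x2) & x6))) ^ x3)) = True -> False = False

False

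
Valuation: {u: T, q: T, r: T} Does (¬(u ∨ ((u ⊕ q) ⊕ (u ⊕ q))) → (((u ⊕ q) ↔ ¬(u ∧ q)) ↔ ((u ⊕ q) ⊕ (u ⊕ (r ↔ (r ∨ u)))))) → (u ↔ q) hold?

Substituting u=T, q=T, r=T:
u ⊕ q = T ⊕ T = F
u ⊕ q = T ⊕ T = F
(u ⊕ q) ⊕ (u ⊕ q) = F ⊕ F = F
u ∨ ((u ⊕ q) ⊕ (u ⊕ q)) = T ∨ F = T
¬(u ∨ ((u ⊕ q) ⊕ (u ⊕ q))) = ¬T = F
u ⊕ q = T ⊕ T = F
u ∧ q = T ∧ T = T
¬(u ∧ q) = ¬T = F
(u ⊕ q) ↔ ¬(u ∧ q) = F ↔ F = T
u ⊕ q = T ⊕ T = F
r ∨ u = T ∨ T = T
r ↔ (r ∨ u) = T ↔ T = T
u ⊕ (r ↔ (r ∨ u)) = T ⊕ T = F
(u ⊕ q) ⊕ (u ⊕ (r ↔ (r ∨ u))) = F ⊕ F = F
((u ⊕ q) ↔ ¬(u ∧ q)) ↔ ((u ⊕ q) ⊕ (u ⊕ (r ↔ (r ∨ u)))) = T ↔ F = F
¬(u ∨ ((u ⊕ q) ⊕ (u ⊕ q))) → (((u ⊕ q) ↔ ¬(u ∧ q)) ↔ ((u ⊕ q) ⊕ (u ⊕ (r ↔ (r ∨ u))))) = F → F = T
u ↔ q = T ↔ T = T
(¬(u ∨ ((u ⊕ q) ⊕ (u ⊕ q))) → (((u ⊕ q) ↔ ¬(u ∧ q)) ↔ ((u ⊕ q) ⊕ (u ⊕ (r ↔ (r ∨ u)))))) → (u ↔ q) = T → T = T

T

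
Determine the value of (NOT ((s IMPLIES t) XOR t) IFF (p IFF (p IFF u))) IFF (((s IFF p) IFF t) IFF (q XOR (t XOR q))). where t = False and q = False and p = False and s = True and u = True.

False

s IMPLIES t = True IMPLIES False = False
(s IMPLIES t) XOR t = False XOR False = False
NOT ((s IMPLIES t) XOR t) = NOT False = True
p IFF u = False IFF True = False
p IFF (p IFF u) = False IFF False = True
NOT ((s IMPLIES t) XOR t) IFF (p IFF (p IFF u)) = True IFF True = True
s IFF p = True IFF False = False
(s IFF p) IFF t = False IFF False = True
t XOR q = False XOR False = False
q XOR (t XOR q) = False XOR False = False
((s IFF p) IFF t) IFF (q XOR (t XOR q)) = True IFF False = False
(NOT ((s IMPLIES t) XOR t) IFF (p IFF (p IFF u))) IFF (((s IFF p) IFF t) IFF (q XOR (t XOR q))) = True IFF False = False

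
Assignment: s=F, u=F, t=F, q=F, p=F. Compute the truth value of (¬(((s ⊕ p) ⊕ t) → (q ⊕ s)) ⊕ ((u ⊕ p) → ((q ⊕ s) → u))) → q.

Substituting s=F, u=F, t=F, q=F, p=F:
s ⊕ p = F ⊕ F = F
(s ⊕ p) ⊕ t = F ⊕ F = F
q ⊕ s = F ⊕ F = F
((s ⊕ p) ⊕ t) → (q ⊕ s) = F → F = T
¬(((s ⊕ p) ⊕ t) → (q ⊕ s)) = ¬T = F
u ⊕ p = F ⊕ F = F
q ⊕ s = F ⊕ F = F
(q ⊕ s) → u = F → F = T
(u ⊕ p) → ((q ⊕ s) → u) = F → T = T
¬(((s ⊕ p) ⊕ t) → (q ⊕ s)) ⊕ ((u ⊕ p) → ((q ⊕ s) → u)) = F ⊕ T = T
(¬(((s ⊕ p) ⊕ t) → (q ⊕ s)) ⊕ ((u ⊕ p) → ((q ⊕ s) → u))) → q = T → F = F

F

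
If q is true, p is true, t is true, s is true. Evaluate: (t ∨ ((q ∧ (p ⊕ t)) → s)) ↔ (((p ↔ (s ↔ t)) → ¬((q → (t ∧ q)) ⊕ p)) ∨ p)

p ⊕ t = T ⊕ T = F
q ∧ (p ⊕ t) = T ∧ F = F
(q ∧ (p ⊕ t)) → s = F → T = T
t ∨ ((q ∧ (p ⊕ t)) → s) = T ∨ T = T
s ↔ t = T ↔ T = T
p ↔ (s ↔ t) = T ↔ T = T
t ∧ q = T ∧ T = T
q → (t ∧ q) = T → T = T
(q → (t ∧ q)) ⊕ p = T ⊕ T = F
¬((q → (t ∧ q)) ⊕ p) = ¬F = T
(p ↔ (s ↔ t)) → ¬((q → (t ∧ q)) ⊕ p) = T → T = T
((p ↔ (s ↔ t)) → ¬((q → (t ∧ q)) ⊕ p)) ∨ p = T ∨ T = T
(t ∨ ((q ∧ (p ⊕ t)) → s)) ↔ (((p ↔ (s ↔ t)) → ¬((q → (t ∧ q)) ⊕ p)) ∨ p) = T ↔ T = T

T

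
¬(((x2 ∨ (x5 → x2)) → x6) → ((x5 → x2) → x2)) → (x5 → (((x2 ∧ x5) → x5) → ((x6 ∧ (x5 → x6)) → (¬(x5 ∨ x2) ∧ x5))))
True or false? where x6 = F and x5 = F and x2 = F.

x5 → x2 = F → F = T
x2 ∨ (x5 → x2) = F ∨ T = T
(x2 ∨ (x5 → x2)) → x6 = T → F = F
x5 → x2 = F → F = T
(x5 → x2) → x2 = T → F = F
((x2 ∨ (x5 → x2)) → x6) → ((x5 → x2) → x2) = F → F = T
¬(((x2 ∨ (x5 → x2)) → x6) → ((x5 → x2) → x2)) = ¬T = F
x2 ∧ x5 = F ∧ F = F
(x2 ∧ x5) → x5 = F → F = T
x5 → x6 = F → F = T
x6 ∧ (x5 → x6) = F ∧ T = F
x5 ∨ x2 = F ∨ F = F
¬(x5 ∨ x2) = ¬F = T
¬(x5 ∨ x2) ∧ x5 = T ∧ F = F
(x6 ∧ (x5 → x6)) → (¬(x5 ∨ x2) ∧ x5) = F → F = T
((x2 ∧ x5) → x5) → ((x6 ∧ (x5 → x6)) → (¬(x5 ∨ x2) ∧ x5)) = T → T = T
x5 → (((x2 ∧ x5) → x5) → ((x6 ∧ (x5 → x6)) → (¬(x5 ∨ x2) ∧ x5))) = F → T = T
¬(((x2 ∨ (x5 → x2)) → x6) → ((x5 → x2) → x2)) → (x5 → (((x2 ∧ x5) → x5) → ((x6 ∧ (x5 → x6)) → (¬(x5 ∨ x2) ∧ x5)))) = F → T = T

T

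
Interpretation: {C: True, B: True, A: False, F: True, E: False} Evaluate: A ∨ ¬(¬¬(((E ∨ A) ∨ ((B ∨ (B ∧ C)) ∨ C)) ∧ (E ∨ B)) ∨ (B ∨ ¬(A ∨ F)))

E ∨ A = False ∨ False = False
B ∧ C = True ∧ True = True
B ∨ (B ∧ C) = True ∨ True = True
(B ∨ (B ∧ C)) ∨ C = True ∨ True = True
(E ∨ A) ∨ ((B ∨ (B ∧ C)) ∨ C) = False ∨ True = True
E ∨ B = False ∨ True = True
((E ∨ A) ∨ ((B ∨ (B ∧ C)) ∨ C)) ∧ (E ∨ B) = True ∧ True = True
¬(((E ∨ A) ∨ ((B ∨ (B ∧ C)) ∨ C)) ∧ (E ∨ B)) = ¬True = False
¬¬(((E ∨ A) ∨ ((B ∨ (B ∧ C)) ∨ C)) ∧ (E ∨ B)) = ¬False = True
A ∨ F = False ∨ True = True
¬(A ∨ F) = ¬True = False
B ∨ ¬(A ∨ F) = True ∨ False = True
¬¬(((E ∨ A) ∨ ((B ∨ (B ∧ C)) ∨ C)) ∧ (E ∨ B)) ∨ (B ∨ ¬(A ∨ F)) = True ∨ True = True
¬(¬¬(((E ∨ A) ∨ ((B ∨ (B ∧ C)) ∨ C)) ∧ (E ∨ B)) ∨ (B ∨ ¬(A ∨ F))) = ¬True = False
A ∨ ¬(¬¬(((E ∨ A) ∨ ((B ∨ (B ∧ C)) ∨ C)) ∧ (E ∨ B)) ∨ (B ∨ ¬(A ∨ F))) = False ∨ False = False

False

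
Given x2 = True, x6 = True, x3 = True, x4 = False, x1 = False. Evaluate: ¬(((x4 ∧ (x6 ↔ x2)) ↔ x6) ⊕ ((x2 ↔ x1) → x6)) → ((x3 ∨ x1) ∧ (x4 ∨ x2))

x6 ↔ x2 = True ↔ True = True
x4 ∧ (x6 ↔ x2) = False ∧ True = False
(x4 ∧ (x6 ↔ x2)) ↔ x6 = False ↔ True = False
x2 ↔ x1 = True ↔ False = False
(x2 ↔ x1) → x6 = False → True = True
((x4 ∧ (x6 ↔ x2)) ↔ x6) ⊕ ((x2 ↔ x1) → x6) = False ⊕ True = True
¬(((x4 ∧ (x6 ↔ x2)) ↔ x6) ⊕ ((x2 ↔ x1) → x6)) = ¬True = False
x3 ∨ x1 = True ∨ False = True
x4 ∨ x2 = False ∨ True = True
(x3 ∨ x1) ∧ (x4 ∨ x2) = True ∧ True = True
¬(((x4 ∧ (x6 ↔ x2)) ↔ x6) ⊕ ((x2 ↔ x1) → x6)) → ((x3 ∨ x1) ∧ (x4 ∨ x2)) = False → True = True

True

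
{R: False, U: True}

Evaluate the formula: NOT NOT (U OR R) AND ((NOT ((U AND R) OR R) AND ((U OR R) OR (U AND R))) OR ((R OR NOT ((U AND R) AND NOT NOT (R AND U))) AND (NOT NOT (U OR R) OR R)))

U OR R = True OR False = True
NOT (U OR R) = NOT True = False
NOT NOT (U OR R) = NOT False = True
U AND R = True AND False = False
(U AND R) OR R = False OR False = False
NOT ((U AND R) OR R) = NOT False = True
U OR R = True OR False = True
U AND R = True AND False = False
(U OR R) OR (U AND R) = True OR False = True
NOT ((U AND R) OR R) AND ((U OR R) OR (U AND R)) = True AND True = True
U AND R = True AND False = False
R AND U = False AND True = False
NOT (R AND U) = NOT False = True
NOT NOT (R AND U) = NOT True = False
(U AND R) AND NOT NOT (R AND U) = False AND False = False
NOT ((U AND R) AND NOT NOT (R AND U)) = NOT False = True
R OR NOT ((U AND R) AND NOT NOT (R AND U)) = False OR True = True
U OR R = True OR False = True
NOT (U OR R) = NOT True = False
NOT NOT (U OR R) = NOT False = True
NOT NOT (U OR R) OR R = True OR False = True
(R OR NOT ((U AND R) AND NOT NOT (R AND U))) AND (NOT NOT (U OR R) OR R) = True AND True = True
(NOT ((U AND R) OR R) AND ((U OR R) OR (U AND R))) OR ((R OR NOT ((U AND R) AND NOT NOT (R AND U))) AND (NOT NOT (U OR R) OR R)) = True OR True = True
NOT NOT (U OR R) AND ((NOT ((U AND R) OR R) AND ((U OR R) OR (U AND R))) OR ((R OR NOT ((U AND R) AND NOT NOT (R AND U))) AND (NOT NOT (U OR R) OR R))) = True AND True = True

True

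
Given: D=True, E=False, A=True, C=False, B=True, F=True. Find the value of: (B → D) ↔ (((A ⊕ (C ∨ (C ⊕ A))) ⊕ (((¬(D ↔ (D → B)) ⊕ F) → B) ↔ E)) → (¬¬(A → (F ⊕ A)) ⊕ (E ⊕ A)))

B → D = True → True = True
C ⊕ A = False ⊕ True = True
C ∨ (C ⊕ A) = False ∨ True = True
A ⊕ (C ∨ (C ⊕ A)) = True ⊕ True = False
D → B = True → True = True
D ↔ (D → B) = True ↔ True = True
¬(D ↔ (D → B)) = ¬True = False
¬(D ↔ (D → B)) ⊕ F = False ⊕ True = True
(¬(D ↔ (D → B)) ⊕ F) → B = True → True = True
((¬(D ↔ (D → B)) ⊕ F) → B) ↔ E = True ↔ False = False
(A ⊕ (C ∨ (C ⊕ A))) ⊕ (((¬(D ↔ (D → B)) ⊕ F) → B) ↔ E) = False ⊕ False = False
F ⊕ A = True ⊕ True = False
A → (F ⊕ A) = True → False = False
¬(A → (F ⊕ A)) = ¬False = True
¬¬(A → (F ⊕ A)) = ¬True = False
E ⊕ A = False ⊕ True = True
¬¬(A → (F ⊕ A)) ⊕ (E ⊕ A) = False ⊕ True = True
((A ⊕ (C ∨ (C ⊕ A))) ⊕ (((¬(D ↔ (D → B)) ⊕ F) → B) ↔ E)) → (¬¬(A → (F ⊕ A)) ⊕ (E ⊕ A)) = False → True = True
(B → D) ↔ (((A ⊕ (C ∨ (C ⊕ A))) ⊕ (((¬(D ↔ (D → B)) ⊕ F) → B) ↔ E)) → (¬¬(A → (F ⊕ A)) ⊕ (E ⊕ A))) = True ↔ True = True

True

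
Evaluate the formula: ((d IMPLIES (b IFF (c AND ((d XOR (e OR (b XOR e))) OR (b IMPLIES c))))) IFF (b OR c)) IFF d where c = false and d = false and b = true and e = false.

false

b XOR e = true XOR false = true
e OR (b XOR e) = false OR true = true
d XOR (e OR (b XOR e)) = false XOR true = true
b IMPLIES c = true IMPLIES false = false
(d XOR (e OR (b XOR e))) OR (b IMPLIES c) = true OR false = true
c AND ((d XOR (e OR (b XOR e))) OR (b IMPLIES c)) = false AND true = false
b IFF (c AND ((d XOR (e OR (b XOR e))) OR (b IMPLIES c))) = true IFF false = false
d IMPLIES (b IFF (c AND ((d XOR (e OR (b XOR e))) OR (b IMPLIES c)))) = false IMPLIES false = true
b OR c = true OR false = true
(d IMPLIES (b IFF (c AND ((d XOR (e OR (b XOR e))) OR (b IMPLIES c))))) IFF (b OR c) = true IFF true = true
((d IMPLIES (b IFF (c AND ((d XOR (e OR (b XOR e))) OR (b IMPLIES c))))) IFF (b OR c)) IFF d = true IFF false = false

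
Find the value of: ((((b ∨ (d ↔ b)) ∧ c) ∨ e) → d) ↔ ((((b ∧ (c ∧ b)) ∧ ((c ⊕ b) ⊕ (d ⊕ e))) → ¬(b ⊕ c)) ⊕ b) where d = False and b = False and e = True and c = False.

False

Substituting d=False, b=False, e=True, c=False:
d ↔ b = False ↔ False = True
b ∨ (d ↔ b) = False ∨ True = True
(b ∨ (d ↔ b)) ∧ c = True ∧ False = False
((b ∨ (d ↔ b)) ∧ c) ∨ e = False ∨ True = True
(((b ∨ (d ↔ b)) ∧ c) ∨ e) → d = True → False = False
c ∧ b = False ∧ False = False
b ∧ (c ∧ b) = False ∧ False = False
c ⊕ b = False ⊕ False = False
d ⊕ e = False ⊕ True = True
(c ⊕ b) ⊕ (d ⊕ e) = False ⊕ True = True
(b ∧ (c ∧ b)) ∧ ((c ⊕ b) ⊕ (d ⊕ e)) = False ∧ True = False
b ⊕ c = False ⊕ False = False
¬(b ⊕ c) = ¬False = True
((b ∧ (c ∧ b)) ∧ ((c ⊕ b) ⊕ (d ⊕ e))) → ¬(b ⊕ c) = False → True = True
(((b ∧ (c ∧ b)) ∧ ((c ⊕ b) ⊕ (d ⊕ e))) → ¬(b ⊕ c)) ⊕ b = True ⊕ False = True
((((b ∨ (d ↔ b)) ∧ c) ∨ e) → d) ↔ ((((b ∧ (c ∧ b)) ∧ ((c ⊕ b) ⊕ (d ⊕ e))) → ¬(b ⊕ c)) ⊕ b) = False ↔ True = False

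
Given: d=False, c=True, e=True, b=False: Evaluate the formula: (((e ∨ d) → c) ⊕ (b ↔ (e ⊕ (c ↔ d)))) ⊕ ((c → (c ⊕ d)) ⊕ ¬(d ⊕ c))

False

Substituting d=False, c=True, e=True, b=False:
e ∨ d = True ∨ False = True
(e ∨ d) → c = True → True = True
c ↔ d = True ↔ False = False
e ⊕ (c ↔ d) = True ⊕ False = True
b ↔ (e ⊕ (c ↔ d)) = False ↔ True = False
((e ∨ d) → c) ⊕ (b ↔ (e ⊕ (c ↔ d))) = True ⊕ False = True
c ⊕ d = True ⊕ False = True
c → (c ⊕ d) = True → True = True
d ⊕ c = False ⊕ True = True
¬(d ⊕ c) = ¬True = False
(c → (c ⊕ d)) ⊕ ¬(d ⊕ c) = True ⊕ False = True
(((e ∨ d) → c) ⊕ (b ↔ (e ⊕ (c ↔ d)))) ⊕ ((c → (c ⊕ d)) ⊕ ¬(d ⊕ c)) = True ⊕ True = False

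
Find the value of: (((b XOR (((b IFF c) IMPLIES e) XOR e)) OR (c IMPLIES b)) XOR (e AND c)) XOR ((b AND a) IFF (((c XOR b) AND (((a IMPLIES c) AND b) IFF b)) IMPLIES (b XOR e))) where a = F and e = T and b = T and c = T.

b IFF c = T IFF T = T
(b IFF c) IMPLIES e = T IMPLIES T = T
((b IFF c) IMPLIES e) XOR e = T XOR T = F
b XOR (((b IFF c) IMPLIES e) XOR e) = T XOR F = T
c IMPLIES b = T IMPLIES T = T
(b XOR (((b IFF c) IMPLIES e) XOR e)) OR (c IMPLIES b) = T OR T = T
e AND c = T AND T = T
((b XOR (((b IFF c) IMPLIES e) XOR e)) OR (c IMPLIES b)) XOR (e AND c) = T XOR T = F
b AND a = T AND F = F
c XOR b = T XOR T = F
a IMPLIES c = F IMPLIES T = T
(a IMPLIES c) AND b = T AND T = T
((a IMPLIES c) AND b) IFF b = T IFF T = T
(c XOR b) AND (((a IMPLIES c) AND b) IFF b) = F AND T = F
b XOR e = T XOR T = F
((c XOR b) AND (((a IMPLIES c) AND b) IFF b)) IMPLIES (b XOR e) = F IMPLIES F = T
(b AND a) IFF (((c XOR b) AND (((a IMPLIES c) AND b) IFF b)) IMPLIES (b XOR e)) = F IFF T = F
(((b XOR (((b IFF c) IMPLIES e) XOR e)) OR (c IMPLIES b)) XOR (e AND c)) XOR ((b AND a) IFF (((c XOR b) AND (((a IMPLIES c) AND b) IFF b)) IMPLIES (b XOR e))) = F XOR F = F

F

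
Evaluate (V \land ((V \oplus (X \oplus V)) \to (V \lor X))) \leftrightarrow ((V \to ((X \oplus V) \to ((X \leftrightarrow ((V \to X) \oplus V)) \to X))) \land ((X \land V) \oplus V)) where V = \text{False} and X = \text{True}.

\text{True}

X \oplus V = \text{True} \oplus \text{False} = \text{True}
V \oplus (X \oplus V) = \text{False} \oplus \text{True} = \text{True}
V \lor X = \text{False} \lor \text{True} = \text{True}
(V \oplus (X \oplus V)) \to (V \lor X) = \text{True} \to \text{True} = \text{True}
V \land ((V \oplus (X \oplus V)) \to (V \lor X)) = \text{False} \land \text{True} = \text{False}
X \oplus V = \text{True} \oplus \text{False} = \text{True}
V \to X = \text{False} \to \text{True} = \text{True}
(V \to X) \oplus V = \text{True} \oplus \text{False} = \text{True}
X \leftrightarrow ((V \to X) \oplus V) = \text{True} \leftrightarrow \text{True} = \text{True}
(X \leftrightarrow ((V \to X) \oplus V)) \to X = \text{True} \to \text{True} = \text{True}
(X \oplus V) \to ((X \leftrightarrow ((V \to X) \oplus V)) \to X) = \text{True} \to \text{True} = \text{True}
V \to ((X \oplus V) \to ((X \leftrightarrow ((V \to X) \oplus V)) \to X)) = \text{False} \to \text{True} = \text{True}
X \land V = \text{True} \land \text{False} = \text{False}
(X \land V) \oplus V = \text{False} \oplus \text{False} = \text{False}
(V \to ((X \oplus V) \to ((X \leftrightarrow ((V \to X) \oplus V)) \to X))) \land ((X \land V) \oplus V) = \text{True} \land \text{False} = \text{False}
(V \land ((V \oplus (X \oplus V)) \to (V \lor X))) \leftrightarrow ((V \to ((X \oplus V) \to ((X \leftrightarrow ((V \to X) \oplus V)) \to X))) \land ((X \land V) \oplus V)) = \text{False} \leftrightarrow \text{False} = \text{True}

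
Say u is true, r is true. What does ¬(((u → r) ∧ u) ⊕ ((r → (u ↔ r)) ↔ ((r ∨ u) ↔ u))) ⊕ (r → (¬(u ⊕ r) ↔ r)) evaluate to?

False

Substituting u=True, r=True:
u → r = True → True = True
(u → r) ∧ u = True ∧ True = True
u ↔ r = True ↔ True = True
r → (u ↔ r) = True → True = True
r ∨ u = True ∨ True = True
(r ∨ u) ↔ u = True ↔ True = True
(r → (u ↔ r)) ↔ ((r ∨ u) ↔ u) = True ↔ True = True
((u → r) ∧ u) ⊕ ((r → (u ↔ r)) ↔ ((r ∨ u) ↔ u)) = True ⊕ True = False
¬(((u → r) ∧ u) ⊕ ((r → (u ↔ r)) ↔ ((r ∨ u) ↔ u))) = ¬False = True
u ⊕ r = True ⊕ True = False
¬(u ⊕ r) = ¬False = True
¬(u ⊕ r) ↔ r = True ↔ True = True
r → (¬(u ⊕ r) ↔ r) = True → True = True
¬(((u → r) ∧ u) ⊕ ((r → (u ↔ r)) ↔ ((r ∨ u) ↔ u))) ⊕ (r → (¬(u ⊕ r) ↔ r)) = True ⊕ True = False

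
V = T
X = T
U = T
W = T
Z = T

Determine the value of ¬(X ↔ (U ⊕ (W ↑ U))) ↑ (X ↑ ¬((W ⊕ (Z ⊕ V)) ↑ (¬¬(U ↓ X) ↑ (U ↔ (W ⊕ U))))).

T

W ↑ U = T ↑ T = F
U ⊕ (W ↑ U) = T ⊕ F = T
X ↔ (U ⊕ (W ↑ U)) = T ↔ T = T
¬(X ↔ (U ⊕ (W ↑ U))) = ¬T = F
Z ⊕ V = T ⊕ T = F
W ⊕ (Z ⊕ V) = T ⊕ F = T
U ↓ X = T ↓ T = F
¬(U ↓ X) = ¬F = T
¬¬(U ↓ X) = ¬T = F
W ⊕ U = T ⊕ T = F
U ↔ (W ⊕ U) = T ↔ F = F
¬¬(U ↓ X) ↑ (U ↔ (W ⊕ U)) = F ↑ F = T
(W ⊕ (Z ⊕ V)) ↑ (¬¬(U ↓ X) ↑ (U ↔ (W ⊕ U))) = T ↑ T = F
¬((W ⊕ (Z ⊕ V)) ↑ (¬¬(U ↓ X) ↑ (U ↔ (W ⊕ U)))) = ¬F = T
X ↑ ¬((W ⊕ (Z ⊕ V)) ↑ (¬¬(U ↓ X) ↑ (U ↔ (W ⊕ U)))) = T ↑ T = F
¬(X ↔ (U ⊕ (W ↑ U))) ↑ (X ↑ ¬((W ⊕ (Z ⊕ V)) ↑ (¬¬(U ↓ X) ↑ (U ↔ (W ⊕ U))))) = F ↑ F = T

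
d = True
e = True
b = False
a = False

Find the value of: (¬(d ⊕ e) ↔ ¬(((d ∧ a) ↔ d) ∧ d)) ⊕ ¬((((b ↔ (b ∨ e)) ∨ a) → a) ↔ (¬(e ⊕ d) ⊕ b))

d ⊕ e = True ⊕ True = False
¬(d ⊕ e) = ¬False = True
d ∧ a = True ∧ False = False
(d ∧ a) ↔ d = False ↔ True = False
((d ∧ a) ↔ d) ∧ d = False ∧ True = False
¬(((d ∧ a) ↔ d) ∧ d) = ¬False = True
¬(d ⊕ e) ↔ ¬(((d ∧ a) ↔ d) ∧ d) = True ↔ True = True
b ∨ e = False ∨ True = True
b ↔ (b ∨ e) = False ↔ True = False
(b ↔ (b ∨ e)) ∨ a = False ∨ False = False
((b ↔ (b ∨ e)) ∨ a) → a = False → False = True
e ⊕ d = True ⊕ True = False
¬(e ⊕ d) = ¬False = True
¬(e ⊕ d) ⊕ b = True ⊕ False = True
(((b ↔ (b ∨ e)) ∨ a) → a) ↔ (¬(e ⊕ d) ⊕ b) = True ↔ True = True
¬((((b ↔ (b ∨ e)) ∨ a) → a) ↔ (¬(e ⊕ d) ⊕ b)) = ¬True = False
(¬(d ⊕ e) ↔ ¬(((d ∧ a) ↔ d) ∧ d)) ⊕ ¬((((b ↔ (b ∨ e)) ∨ a) → a) ↔ (¬(e ⊕ d) ⊕ b)) = True ⊕ False = True

True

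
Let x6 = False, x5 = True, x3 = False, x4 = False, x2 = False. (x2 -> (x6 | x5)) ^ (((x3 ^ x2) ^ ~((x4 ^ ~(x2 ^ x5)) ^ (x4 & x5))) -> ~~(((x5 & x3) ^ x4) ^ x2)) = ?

Substituting x6=False, x5=True, x3=False, x4=False, x2=False:
x6 | x5 = False | True = True
x2 -> (x6 | x5) = False -> True = True
x3 ^ x2 = False ^ False = False
x2 ^ x5 = False ^ True = True
~(x2 ^ x5) = ~True = False
x4 ^ ~(x2 ^ x5) = False ^ False = False
x4 & x5 = False & True = False
(x4 ^ ~(x2 ^ x5)) ^ (x4 & x5) = False ^ False = False
~((x4 ^ ~(x2 ^ x5)) ^ (x4 & x5)) = ~False = True
(x3 ^ x2) ^ ~((x4 ^ ~(x2 ^ x5)) ^ (x4 & x5)) = False ^ True = True
x5 & x3 = True & False = False
(x5 & x3) ^ x4 = False ^ False = False
((x5 & x3) ^ x4) ^ x2 = False ^ False = False
~(((x5 & x3) ^ x4) ^ x2) = ~False = True
~~(((x5 & x3) ^ x4) ^ x2) = ~True = False
((x3 ^ x2) ^ ~((x4 ^ ~(x2 ^ x5)) ^ (x4 & x5))) -> ~~(((x5 & x3) ^ x4) ^ x2) = True -> False = False
(x2 -> (x6 | x5)) ^ (((x3 ^ x2) ^ ~((x4 ^ ~(x2 ^ x5)) ^ (x4 & x5))) -> ~~(((x5 & x3) ^ x4) ^ x2)) = True ^ False = True

True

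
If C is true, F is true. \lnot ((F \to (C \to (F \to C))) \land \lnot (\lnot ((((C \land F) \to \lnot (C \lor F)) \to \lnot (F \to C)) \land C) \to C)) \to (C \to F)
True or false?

Substituting C=\text{True}, F=\text{True}:
F \to C = \text{True} \to \text{True} = \text{True}
C \to (F \to C) = \text{True} \to \text{True} = \text{True}
F \to (C \to (F \to C)) = \text{True} \to \text{True} = \text{True}
C \land F = \text{True} \land \text{True} = \text{True}
C \lor F = \text{True} \lor \text{True} = \text{True}
\lnot (C \lor F) = \lnot \text{True} = \text{False}
(C \land F) \to \lnot (C \lor F) = \text{True} \to \text{False} = \text{False}
F \to C = \text{True} \to \text{True} = \text{True}
\lnot (F \to C) = \lnot \text{True} = \text{False}
((C \land F) \to \lnot (C \lor F)) \to \lnot (F \to C) = \text{False} \to \text{False} = \text{True}
(((C \land F) \to \lnot (C \lor F)) \to \lnot (F \to C)) \land C = \text{True} \land \text{True} = \text{True}
\lnot ((((C \land F) \to \lnot (C \lor F)) \to \lnot (F \to C)) \land C) = \lnot \text{True} = \text{False}
\lnot ((((C \land F) \to \lnot (C \lor F)) \to \lnot (F \to C)) \land C) \to C = \text{False} \to \text{True} = \text{True}
\lnot (\lnot ((((C \land F) \to \lnot (C \lor F)) \to \lnot (F \to C)) \land C) \to C) = \lnot \text{True} = \text{False}
(F \to (C \to (F \to C))) \land \lnot (\lnot ((((C \land F) \to \lnot (C \lor F)) \to \lnot (F \to C)) \land C) \to C) = \text{True} \land \text{False} = \text{False}
\lnot ((F \to (C \to (F \to C))) \land \lnot (\lnot ((((C \land F) \to \lnot (C \lor F)) \to \lnot (F \to C)) \land C) \to C)) = \lnot \text{False} = \text{True}
C \to F = \text{True} \to \text{True} = \text{True}
\lnot ((F \to (C \to (F \to C))) \land \lnot (\lnot ((((C \land F) \to \lnot (C \lor F)) \to \lnot (F \to C)) \land C) \to C)) \to (C \to F) = \text{True} \to \text{True} = \text{True}

\text{True}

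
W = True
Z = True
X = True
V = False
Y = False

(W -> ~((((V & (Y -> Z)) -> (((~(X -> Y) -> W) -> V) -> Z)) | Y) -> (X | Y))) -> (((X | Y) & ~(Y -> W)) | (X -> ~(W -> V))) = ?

True

Y -> Z = False -> True = True
V & (Y -> Z) = False & True = False
X -> Y = True -> False = False
~(X -> Y) = ~False = True
~(X -> Y) -> W = True -> True = True
(~(X -> Y) -> W) -> V = True -> False = False
((~(X -> Y) -> W) -> V) -> Z = False -> True = True
(V & (Y -> Z)) -> (((~(X -> Y) -> W) -> V) -> Z) = False -> True = True
((V & (Y -> Z)) -> (((~(X -> Y) -> W) -> V) -> Z)) | Y = True | False = True
X | Y = True | False = True
(((V & (Y -> Z)) -> (((~(X -> Y) -> W) -> V) -> Z)) | Y) -> (X | Y) = True -> True = True
~((((V & (Y -> Z)) -> (((~(X -> Y) -> W) -> V) -> Z)) | Y) -> (X | Y)) = ~True = False
W -> ~((((V & (Y -> Z)) -> (((~(X -> Y) -> W) -> V) -> Z)) | Y) -> (X | Y)) = True -> False = False
X | Y = True | False = True
Y -> W = False -> True = True
~(Y -> W) = ~True = False
(X | Y) & ~(Y -> W) = True & False = False
W -> V = True -> False = False
~(W -> V) = ~False = True
X -> ~(W -> V) = True -> True = True
((X | Y) & ~(Y -> W)) | (X -> ~(W -> V)) = False | True = True
(W -> ~((((V & (Y -> Z)) -> (((~(X -> Y) -> W) -> V) -> Z)) | Y) -> (X | Y))) -> (((X | Y) & ~(Y -> W)) | (X -> ~(W -> V))) = False -> True = True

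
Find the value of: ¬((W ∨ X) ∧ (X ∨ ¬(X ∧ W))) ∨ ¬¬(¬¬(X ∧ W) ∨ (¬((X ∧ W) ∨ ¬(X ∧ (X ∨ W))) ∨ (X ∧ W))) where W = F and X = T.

W ∨ X = F ∨ T = T
X ∧ W = T ∧ F = F
¬(X ∧ W) = ¬F = T
X ∨ ¬(X ∧ W) = T ∨ T = T
(W ∨ X) ∧ (X ∨ ¬(X ∧ W)) = T ∧ T = T
¬((W ∨ X) ∧ (X ∨ ¬(X ∧ W))) = ¬T = F
X ∧ W = T ∧ F = F
¬(X ∧ W) = ¬F = T
¬¬(X ∧ W) = ¬T = F
X ∧ W = T ∧ F = F
X ∨ W = T ∨ F = T
X ∧ (X ∨ W) = T ∧ T = T
¬(X ∧ (X ∨ W)) = ¬T = F
(X ∧ W) ∨ ¬(X ∧ (X ∨ W)) = F ∨ F = F
¬((X ∧ W) ∨ ¬(X ∧ (X ∨ W))) = ¬F = T
X ∧ W = T ∧ F = F
¬((X ∧ W) ∨ ¬(X ∧ (X ∨ W))) ∨ (X ∧ W) = T ∨ F = T
¬¬(X ∧ W) ∨ (¬((X ∧ W) ∨ ¬(X ∧ (X ∨ W))) ∨ (X ∧ W)) = F ∨ T = T
¬(¬¬(X ∧ W) ∨ (¬((X ∧ W) ∨ ¬(X ∧ (X ∨ W))) ∨ (X ∧ W))) = ¬T = F
¬¬(¬¬(X ∧ W) ∨ (¬((X ∧ W) ∨ ¬(X ∧ (X ∨ W))) ∨ (X ∧ W))) = ¬F = T
¬((W ∨ X) ∧ (X ∨ ¬(X ∧ W))) ∨ ¬¬(¬¬(X ∧ W) ∨ (¬((X ∧ W) ∨ ¬(X ∧ (X ∨ W))) ∨ (X ∧ W))) = F ∨ T = T

T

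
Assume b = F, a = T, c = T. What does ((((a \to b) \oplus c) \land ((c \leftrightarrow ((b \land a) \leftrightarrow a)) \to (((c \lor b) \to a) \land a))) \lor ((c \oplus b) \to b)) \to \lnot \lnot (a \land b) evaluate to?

F

a \to b = T \to F = F
(a \to b) \oplus c = F \oplus T = T
b \land a = F \land T = F
(b \land a) \leftrightarrow a = F \leftrightarrow T = F
c \leftrightarrow ((b \land a) \leftrightarrow a) = T \leftrightarrow F = F
c \lor b = T \lor F = T
(c \lor b) \to a = T \to T = T
((c \lor b) \to a) \land a = T \land T = T
(c \leftrightarrow ((b \land a) \leftrightarrow a)) \to (((c \lor b) \to a) \land a) = F \to T = T
((a \to b) \oplus c) \land ((c \leftrightarrow ((b \land a) \leftrightarrow a)) \to (((c \lor b) \to a) \land a)) = T \land T = T
c \oplus b = T \oplus F = T
(c \oplus b) \to b = T \to F = F
(((a \to b) \oplus c) \land ((c \leftrightarrow ((b \land a) \leftrightarrow a)) \to (((c \lor b) \to a) \land a))) \lor ((c \oplus b) \to b) = T \lor F = T
a \land b = T \land F = F
\lnot (a \land b) = \lnot F = T
\lnot \lnot (a \land b) = \lnot T = F
((((a \to b) \oplus c) \land ((c \leftrightarrow ((b \land a) \leftrightarrow a)) \to (((c \lor b) \to a) \land a))) \lor ((c \oplus b) \to b)) \to \lnot \lnot (a \land b) = T \to F = F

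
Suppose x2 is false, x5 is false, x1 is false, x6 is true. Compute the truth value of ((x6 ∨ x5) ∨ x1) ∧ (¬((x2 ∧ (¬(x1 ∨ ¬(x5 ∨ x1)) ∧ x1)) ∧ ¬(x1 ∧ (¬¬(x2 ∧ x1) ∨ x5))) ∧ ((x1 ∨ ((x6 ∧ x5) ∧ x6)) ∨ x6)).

x6 ∨ x5 = T ∨ F = T
(x6 ∨ x5) ∨ x1 = T ∨ F = T
x5 ∨ x1 = F ∨ F = F
¬(x5 ∨ x1) = ¬F = T
x1 ∨ ¬(x5 ∨ x1) = F ∨ T = T
¬(x1 ∨ ¬(x5 ∨ x1)) = ¬T = F
¬(x1 ∨ ¬(x5 ∨ x1)) ∧ x1 = F ∧ F = F
x2 ∧ (¬(x1 ∨ ¬(x5 ∨ x1)) ∧ x1) = F ∧ F = F
x2 ∧ x1 = F ∧ F = F
¬(x2 ∧ x1) = ¬F = T
¬¬(x2 ∧ x1) = ¬T = F
¬¬(x2 ∧ x1) ∨ x5 = F ∨ F = F
x1 ∧ (¬¬(x2 ∧ x1) ∨ x5) = F ∧ F = F
¬(x1 ∧ (¬¬(x2 ∧ x1) ∨ x5)) = ¬F = T
(x2 ∧ (¬(x1 ∨ ¬(x5 ∨ x1)) ∧ x1)) ∧ ¬(x1 ∧ (¬¬(x2 ∧ x1) ∨ x5)) = F ∧ T = F
¬((x2 ∧ (¬(x1 ∨ ¬(x5 ∨ x1)) ∧ x1)) ∧ ¬(x1 ∧ (¬¬(x2 ∧ x1) ∨ x5))) = ¬F = T
x6 ∧ x5 = T ∧ F = F
(x6 ∧ x5) ∧ x6 = F ∧ T = F
x1 ∨ ((x6 ∧ x5) ∧ x6) = F ∨ F = F
(x1 ∨ ((x6 ∧ x5) ∧ x6)) ∨ x6 = F ∨ T = T
¬((x2 ∧ (¬(x1 ∨ ¬(x5 ∨ x1)) ∧ x1)) ∧ ¬(x1 ∧ (¬¬(x2 ∧ x1) ∨ x5))) ∧ ((x1 ∨ ((x6 ∧ x5) ∧ x6)) ∨ x6) = T ∧ T = T
((x6 ∨ x5) ∨ x1) ∧ (¬((x2 ∧ (¬(x1 ∨ ¬(x5 ∨ x1)) ∧ x1)) ∧ ¬(x1 ∧ (¬¬(x2 ∧ x1) ∨ x5))) ∧ ((x1 ∨ ((x6 ∧ x5) ∧ x6)) ∨ x6)) = T ∧ T = T

T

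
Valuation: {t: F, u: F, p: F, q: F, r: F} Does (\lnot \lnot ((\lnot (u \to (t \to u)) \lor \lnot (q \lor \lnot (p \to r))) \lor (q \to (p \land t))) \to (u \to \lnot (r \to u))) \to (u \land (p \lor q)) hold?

F

Substituting t=F, u=F, p=F, q=F, r=F:
t \to u = F \to F = T
u \to (t \to u) = F \to T = T
\lnot (u \to (t \to u)) = \lnot T = F
p \to r = F \to F = T
\lnot (p \to r) = \lnot T = F
q \lor \lnot (p \to r) = F \lor F = F
\lnot (q \lor \lnot (p \to r)) = \lnot F = T
\lnot (u \to (t \to u)) \lor \lnot (q \lor \lnot (p \to r)) = F \lor T = T
p \land t = F \land F = F
q \to (p \land t) = F \to F = T
(\lnot (u \to (t \to u)) \lor \lnot (q \lor \lnot (p \to r))) \lor (q \to (p \land t)) = T \lor T = T
\lnot ((\lnot (u \to (t \to u)) \lor \lnot (q \lor \lnot (p \to r))) \lor (q \to (p \land t))) = \lnot T = F
\lnot \lnot ((\lnot (u \to (t \to u)) \lor \lnot (q \lor \lnot (p \to r))) \lor (q \to (p \land t))) = \lnot F = T
r \to u = F \to F = T
\lnot (r \to u) = \lnot T = F
u \to \lnot (r \to u) = F \to F = T
\lnot \lnot ((\lnot (u \to (t \to u)) \lor \lnot (q \lor \lnot (p \to r))) \lor (q \to (p \land t))) \to (u \to \lnot (r \to u)) = T \to T = T
p \lor q = F \lor F = F
u \land (p \lor q) = F \land F = F
(\lnot \lnot ((\lnot (u \to (t \to u)) \lor \lnot (q \lor \lnot (p \to r))) \lor (q \to (p \land t))) \to (u \to \lnot (r \to u))) \to (u \land (p \lor q)) = T \to F = F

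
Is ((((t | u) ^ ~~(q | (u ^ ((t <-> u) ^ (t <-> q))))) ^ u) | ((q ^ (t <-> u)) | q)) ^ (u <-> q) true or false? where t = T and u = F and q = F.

t | u = T | F = T
t <-> u = T <-> F = F
t <-> q = T <-> F = F
(t <-> u) ^ (t <-> q) = F ^ F = F
u ^ ((t <-> u) ^ (t <-> q)) = F ^ F = F
q | (u ^ ((t <-> u) ^ (t <-> q))) = F | F = F
~(q | (u ^ ((t <-> u) ^ (t <-> q)))) = ~F = T
~~(q | (u ^ ((t <-> u) ^ (t <-> q)))) = ~T = F
(t | u) ^ ~~(q | (u ^ ((t <-> u) ^ (t <-> q)))) = T ^ F = T
((t | u) ^ ~~(q | (u ^ ((t <-> u) ^ (t <-> q))))) ^ u = T ^ F = T
t <-> u = T <-> F = F
q ^ (t <-> u) = F ^ F = F
(q ^ (t <-> u)) | q = F | F = F
(((t | u) ^ ~~(q | (u ^ ((t <-> u) ^ (t <-> q))))) ^ u) | ((q ^ (t <-> u)) | q) = T | F = T
u <-> q = F <-> F = T
((((t | u) ^ ~~(q | (u ^ ((t <-> u) ^ (t <-> q))))) ^ u) | ((q ^ (t <-> u)) | q)) ^ (u <-> q) = T ^ T = F

F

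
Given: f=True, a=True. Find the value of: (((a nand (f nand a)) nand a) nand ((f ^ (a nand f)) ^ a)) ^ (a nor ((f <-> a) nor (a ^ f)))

True

f nand a = True nand True = False
a nand (f nand a) = True nand False = True
(a nand (f nand a)) nand a = True nand True = False
a nand f = True nand True = False
f ^ (a nand f) = True ^ False = True
(f ^ (a nand f)) ^ a = True ^ True = False
((a nand (f nand a)) nand a) nand ((f ^ (a nand f)) ^ a) = False nand False = True
f <-> a = True <-> True = True
a ^ f = True ^ True = False
(f <-> a) nor (a ^ f) = True nor False = False
a nor ((f <-> a) nor (a ^ f)) = True nor False = False
(((a nand (f nand a)) nand a) nand ((f ^ (a nand f)) ^ a)) ^ (a nor ((f <-> a) nor (a ^ f))) = True ^ False = True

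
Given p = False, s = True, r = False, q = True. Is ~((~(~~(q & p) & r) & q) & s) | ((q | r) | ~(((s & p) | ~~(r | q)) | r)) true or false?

q & p = True & False = False
~(q & p) = ~False = True
~~(q & p) = ~True = False
~~(q & p) & r = False & False = False
~(~~(q & p) & r) = ~False = True
~(~~(q & p) & r) & q = True & True = True
(~(~~(q & p) & r) & q) & s = True & True = True
~((~(~~(q & p) & r) & q) & s) = ~True = False
q | r = True | False = True
s & p = True & False = False
r | q = False | True = True
~(r | q) = ~True = False
~~(r | q) = ~False = True
(s & p) | ~~(r | q) = False | True = True
((s & p) | ~~(r | q)) | r = True | False = True
~(((s & p) | ~~(r | q)) | r) = ~True = False
(q | r) | ~(((s & p) | ~~(r | q)) | r) = True | False = True
~((~(~~(q & p) & r) & q) & s) | ((q | r) | ~(((s & p) | ~~(r | q)) | r)) = False | True = True

True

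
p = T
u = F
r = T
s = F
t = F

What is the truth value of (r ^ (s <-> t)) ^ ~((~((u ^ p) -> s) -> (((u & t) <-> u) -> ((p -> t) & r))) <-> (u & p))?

F

Substituting p=T, u=F, r=T, s=F, t=F:
s <-> t = F <-> F = T
r ^ (s <-> t) = T ^ T = F
u ^ p = F ^ T = T
(u ^ p) -> s = T -> F = F
~((u ^ p) -> s) = ~F = T
u & t = F & F = F
(u & t) <-> u = F <-> F = T
p -> t = T -> F = F
(p -> t) & r = F & T = F
((u & t) <-> u) -> ((p -> t) & r) = T -> F = F
~((u ^ p) -> s) -> (((u & t) <-> u) -> ((p -> t) & r)) = T -> F = F
u & p = F & T = F
(~((u ^ p) -> s) -> (((u & t) <-> u) -> ((p -> t) & r))) <-> (u & p) = F <-> F = T
~((~((u ^ p) -> s) -> (((u & t) <-> u) -> ((p -> t) & r))) <-> (u & p)) = ~T = F
(r ^ (s <-> t)) ^ ~((~((u ^ p) -> s) -> (((u & t) <-> u) -> ((p -> t) & r))) <-> (u & p)) = F ^ F = F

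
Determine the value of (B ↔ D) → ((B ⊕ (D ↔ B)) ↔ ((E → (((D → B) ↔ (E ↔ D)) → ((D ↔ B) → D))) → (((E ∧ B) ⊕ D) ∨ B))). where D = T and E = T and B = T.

Substituting D=T, E=T, B=T:
B ↔ D = T ↔ T = T
D ↔ B = T ↔ T = T
B ⊕ (D ↔ B) = T ⊕ T = F
D → B = T → T = T
E ↔ D = T ↔ T = T
(D → B) ↔ (E ↔ D) = T ↔ T = T
D ↔ B = T ↔ T = T
(D ↔ B) → D = T → T = T
((D → B) ↔ (E ↔ D)) → ((D ↔ B) → D) = T → T = T
E → (((D → B) ↔ (E ↔ D)) → ((D ↔ B) → D)) = T → T = T
E ∧ B = T ∧ T = T
(E ∧ B) ⊕ D = T ⊕ T = F
((E ∧ B) ⊕ D) ∨ B = F ∨ T = T
(E → (((D → B) ↔ (E ↔ D)) → ((D ↔ B) → D))) → (((E ∧ B) ⊕ D) ∨ B) = T → T = T
(B ⊕ (D ↔ B)) ↔ ((E → (((D → B) ↔ (E ↔ D)) → ((D ↔ B) → D))) → (((E ∧ B) ⊕ D) ∨ B)) = F ↔ T = F
(B ↔ D) → ((B ⊕ (D ↔ B)) ↔ ((E → (((D → B) ↔ (E ↔ D)) → ((D ↔ B) → D))) → (((E ∧ B) ⊕ D) ∨ B))) = T → F = F

F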